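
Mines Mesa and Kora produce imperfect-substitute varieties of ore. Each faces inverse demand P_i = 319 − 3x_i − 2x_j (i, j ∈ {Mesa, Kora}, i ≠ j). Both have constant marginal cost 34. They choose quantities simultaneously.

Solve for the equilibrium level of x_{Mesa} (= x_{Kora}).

35.625

Mine Mesa's profit: π = x_{Mesa}(319 − 3x_{Mesa} − 2x_{Kora}) − 34x_{Mesa}.
∂π/∂x_{Mesa} = 285 − 6x_{Mesa} − 2x_{Kora} = 0 ⇒ x_{Mesa} = 47.5 − (1/3)x_{Kora}.
By symmetry x_{Kora} = x_{Mesa}; substituting into the reaction function, (4/3)x_{Mesa} = 47.5 and x_{Mesa} = 35.625.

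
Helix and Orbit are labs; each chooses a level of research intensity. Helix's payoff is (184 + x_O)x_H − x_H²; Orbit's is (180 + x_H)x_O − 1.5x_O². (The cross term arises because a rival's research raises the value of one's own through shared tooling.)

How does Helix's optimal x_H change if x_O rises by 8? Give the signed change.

Expanding Helix's payoff: 184x_H + x_Ox_H − x_H².
∂π/∂x_H = 184 + x_O − 2x_H = 0, so x_H = 92 + 0.5x_O.
The reaction-function slope is 0.5, so an 8-unit rise in x_O moves x_H by 0.5 × 8 = 4. Helix's best response rises — the actions are strategic complements.

4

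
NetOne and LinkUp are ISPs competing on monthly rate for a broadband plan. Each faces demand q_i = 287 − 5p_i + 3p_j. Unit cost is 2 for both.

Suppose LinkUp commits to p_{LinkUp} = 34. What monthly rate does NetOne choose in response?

NetOne's profit: π = (p_{NetOne} − 2)(287 − 5p_{NetOne} + 3p_{LinkUp}).
∂π/∂p_{NetOne} = 297 − 10p_{NetOne} + 3p_{LinkUp} = 0 ⇒ p_{NetOne} = 29.7 + 0.3p_{LinkUp}.
At p_{LinkUp} = 34: p_{NetOne} = 29.7 + 0.3·34 = 39.9.

39.9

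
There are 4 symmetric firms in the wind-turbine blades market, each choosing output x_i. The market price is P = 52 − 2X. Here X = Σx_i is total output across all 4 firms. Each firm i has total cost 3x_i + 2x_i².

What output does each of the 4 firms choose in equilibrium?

A representative firm's profit is π_i = x_i(52 − 2X) − 3x_i − 2x_i², with X = x_i + Σ_{j≠i} x_j.
First-order condition: 49 − 8x_i − 2Σ_{j≠i} x_j = 0.
In a symmetric equilibrium every firm chooses the same x, so Σ_{j≠i} x_j = 3x. The condition becomes 49 − 14x = 0, giving x = 49/14 = 3.5.

3.5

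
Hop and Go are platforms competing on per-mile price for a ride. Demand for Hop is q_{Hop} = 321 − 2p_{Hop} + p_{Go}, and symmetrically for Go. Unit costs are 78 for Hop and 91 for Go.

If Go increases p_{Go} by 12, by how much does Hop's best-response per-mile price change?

Hop's profit: π = (p_{Hop} − 78)(321 − 2p_{Hop} + p_{Go}).
∂π/∂p_{Hop} = 477 − 4p_{Hop} + p_{Go} = 0 ⇒ p_{Hop} = 119.25 + 0.25p_{Go}.
The reaction-function slope is 0.25, so a 12-unit rise in p_{Go} moves p_{Hop} by 0.25 × 12 = 3. Hop's best response rises — the actions are strategic complements.

3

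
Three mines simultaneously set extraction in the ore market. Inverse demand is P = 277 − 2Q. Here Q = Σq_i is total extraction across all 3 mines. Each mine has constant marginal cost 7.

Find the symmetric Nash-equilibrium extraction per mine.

A representative mine's profit is π_i = q_i(277 − 2Q) − 7q_i, with Q = q_i + Σ_{j≠i} q_j.
First-order condition: 270 − 4q_i − 2Σ_{j≠i} q_j = 0.
With identical mines, set every q_j = q: then 270 − 4q − 4q = 0, i.e. q = 270/8 = 33.75.

33.75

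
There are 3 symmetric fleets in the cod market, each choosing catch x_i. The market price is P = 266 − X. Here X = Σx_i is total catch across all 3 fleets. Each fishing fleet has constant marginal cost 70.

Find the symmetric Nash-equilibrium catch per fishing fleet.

A representative fishing fleet's profit is π_i = x_i(266 − X) − 70x_i, with X = x_i + Σ_{j≠i} x_j.
First-order condition: 196 − 2x_i − Σ_{j≠i} x_j = 0.
Imposing symmetry (x_j = x for all j) turns Σ_{j≠i} x_j into 2x, so 196 = 4x and x = 49.

49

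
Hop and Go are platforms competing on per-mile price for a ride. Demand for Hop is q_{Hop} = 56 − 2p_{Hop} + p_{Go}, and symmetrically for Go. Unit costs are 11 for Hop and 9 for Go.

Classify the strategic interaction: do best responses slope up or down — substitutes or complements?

Hop's profit: π = (p_{Hop} − 11)(56 − 2p_{Hop} + p_{Go}).
∂π/∂p_{Hop} = 78 − 4p_{Hop} + p_{Go} = 0 ⇒ p_{Hop} = 19.5 + 0.25p_{Go}.
The best-response slope dp_{Hop}/dp_{Go} = 0.25 > 0: the reaction function is upward-sloping, so the choices are strategic complements.

strategic complements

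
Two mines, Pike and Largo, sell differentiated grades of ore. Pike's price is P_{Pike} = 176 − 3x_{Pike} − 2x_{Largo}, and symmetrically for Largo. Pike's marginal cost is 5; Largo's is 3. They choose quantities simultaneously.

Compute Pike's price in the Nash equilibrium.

Mine Pike's profit: π = x_{Pike}(176 − 3x_{Pike} − 2x_{Largo}) − 5x_{Pike}.
∂π/∂x_{Pike} = 171 − 6x_{Pike} − 2x_{Largo} = 0 ⇒ x_{Pike} = 28.5 − (1/3)x_{Largo}.
Similarly x_{Largo} = 173/6 − (1/3)x_{Pike}.
Plugging x_{Largo} into Pike's best response: x_{Pike} = 28.5 − (1/3)(173/6 − (1/3)x_{Pike}) ⇒ (8/9)x_{Pike} = 170/9, so x_{Pike} = 21.25.
Then x_{Largo} = 173/6 − (1/3)·21.25 = 21.75.
P_{Pike} = 176 − 3·21.25 − 2·21.75 = 68.75.

68.75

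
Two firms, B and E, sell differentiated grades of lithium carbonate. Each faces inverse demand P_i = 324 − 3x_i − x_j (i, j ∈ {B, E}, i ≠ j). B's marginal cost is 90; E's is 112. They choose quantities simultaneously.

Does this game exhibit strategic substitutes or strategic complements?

strategic substitutes

Firm B's profit: π = x_B(324 − 3x_B − x_E) − 90x_B.
∂π/∂x_B = 234 − 6x_B − x_E = 0 ⇒ x_B = 39 − (1/6)x_E.
The best-response slope dx_B/dx_E = −1/6 < 0: the reaction function is downward-sloping, so the choices are strategic substitutes.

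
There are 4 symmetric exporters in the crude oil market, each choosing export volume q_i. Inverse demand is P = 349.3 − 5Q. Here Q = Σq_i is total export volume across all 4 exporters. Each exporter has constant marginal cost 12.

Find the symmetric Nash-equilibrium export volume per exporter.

13.492

A representative exporter's profit is π_i = q_i(349.3 − 5Q) − 12q_i, with Q = q_i + Σ_{j≠i} q_j.
First-order condition: 337.3 − 10q_i − 5Σ_{j≠i} q_j = 0.
In a symmetric equilibrium every exporter chooses the same q, so Σ_{j≠i} q_j = 3q. The condition becomes 337.3 − 25q = 0, giving q = 337.3/25 = 13.492.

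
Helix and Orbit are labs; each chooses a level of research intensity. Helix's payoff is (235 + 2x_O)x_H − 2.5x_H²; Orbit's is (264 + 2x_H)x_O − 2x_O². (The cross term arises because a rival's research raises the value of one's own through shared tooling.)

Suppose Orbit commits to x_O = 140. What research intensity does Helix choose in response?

103

Expanding Helix's payoff: 235x_H + 2x_Ox_H − 2.5x_H².
∂π/∂x_H = 235 + 2x_O − 5x_H = 0, so x_H = 47 + 0.4x_O.
At x_O = 140: x_H = 47 + 0.4·140 = 103.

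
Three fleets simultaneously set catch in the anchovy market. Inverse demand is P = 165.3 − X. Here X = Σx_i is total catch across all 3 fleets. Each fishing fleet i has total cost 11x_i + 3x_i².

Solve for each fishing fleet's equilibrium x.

A representative fishing fleet's profit is π_i = x_i(165.3 − X) − 11x_i − 3x_i², with X = x_i + Σ_{j≠i} x_j.
First-order condition: 154.3 − 8x_i − Σ_{j≠i} x_j = 0.
With identical fishing fleets, set every x_j = x: then 154.3 − 8x − 2x = 0, i.e. x = 154.3/10 = 15.43.

15.43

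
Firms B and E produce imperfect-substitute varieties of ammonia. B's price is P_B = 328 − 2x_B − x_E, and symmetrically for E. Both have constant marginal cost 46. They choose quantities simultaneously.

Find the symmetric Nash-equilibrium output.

Firm B's profit: π = x_B(328 − 2x_B − x_E) − 46x_B.
∂π/∂x_B = 282 − 4x_B − x_E = 0 ⇒ x_B = 70.5 − 0.25x_E.
Setting x_B = x_E in the reaction function: x_B = 70.5 − 0.25x_B, so x_B = 70.5 / 1.25 = 56.4.

56.4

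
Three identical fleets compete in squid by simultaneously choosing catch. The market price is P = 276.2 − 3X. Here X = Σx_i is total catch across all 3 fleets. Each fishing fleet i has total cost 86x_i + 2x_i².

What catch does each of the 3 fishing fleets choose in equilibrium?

11.8875

A representative fishing fleet's profit is π_i = x_i(276.2 − 3X) − 86x_i − 2x_i², with X = x_i + Σ_{j≠i} x_j.
First-order condition: 190.2 − 10x_i − 3Σ_{j≠i} x_j = 0.
Imposing symmetry (x_j = x for all j) turns Σ_{j≠i} x_j into 2x, so 190.2 = 16x and x = 11.8875.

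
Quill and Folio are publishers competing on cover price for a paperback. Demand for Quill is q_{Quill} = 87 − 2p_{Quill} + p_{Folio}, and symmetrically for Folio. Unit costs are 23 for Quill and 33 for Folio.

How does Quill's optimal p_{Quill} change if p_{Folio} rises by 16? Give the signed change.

Quill's profit: π = (p_{Quill} − 23)(87 − 2p_{Quill} + p_{Folio}).
∂π/∂p_{Quill} = 133 − 4p_{Quill} + p_{Folio} = 0 ⇒ p_{Quill} = 33.25 + 0.25p_{Folio}.
The reaction-function slope is 0.25, so a 16-unit rise in p_{Folio} moves p_{Quill} by 0.25 × 16 = 4. Quill's best response rises — the actions are strategic complements.

4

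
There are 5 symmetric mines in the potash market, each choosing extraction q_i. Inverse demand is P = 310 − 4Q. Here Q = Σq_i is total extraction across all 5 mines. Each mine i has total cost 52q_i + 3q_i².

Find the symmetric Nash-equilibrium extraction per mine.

A representative mine's profit is π_i = q_i(310 − 4Q) − 52q_i − 3q_i², with Q = q_i + Σ_{j≠i} q_j.
First-order condition: 258 − 14q_i − 4Σ_{j≠i} q_j = 0.
In a symmetric equilibrium every mine chooses the same q, so Σ_{j≠i} q_j = 4q. The condition becomes 258 − 30q = 0, giving q = 258/30 = 8.6.

8.6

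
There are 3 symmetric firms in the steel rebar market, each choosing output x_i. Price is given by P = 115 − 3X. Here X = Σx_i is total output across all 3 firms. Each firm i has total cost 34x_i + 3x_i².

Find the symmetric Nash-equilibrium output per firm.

A representative firm's profit is π_i = x_i(115 − 3X) − 34x_i − 3x_i², with X = x_i + Σ_{j≠i} x_j.
First-order condition: 81 − 12x_i − 3Σ_{j≠i} x_j = 0.
Imposing symmetry (x_j = x for all j) turns Σ_{j≠i} x_j into 2x, so 81 = 18x and x = 4.5.

4.5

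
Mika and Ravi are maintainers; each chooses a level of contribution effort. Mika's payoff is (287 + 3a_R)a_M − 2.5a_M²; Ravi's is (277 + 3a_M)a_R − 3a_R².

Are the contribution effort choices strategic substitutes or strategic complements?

strategic complements

Expanding Mika's payoff: 287a_M + 3a_Ra_M − 2.5a_M².
∂π/∂a_M = 287 + 3a_R − 5a_M = 0, so a_M = 57.4 + 0.6a_R.
The best-response slope da_M/da_R = 0.6 > 0: the reaction function is upward-sloping, so the choices are strategic complements.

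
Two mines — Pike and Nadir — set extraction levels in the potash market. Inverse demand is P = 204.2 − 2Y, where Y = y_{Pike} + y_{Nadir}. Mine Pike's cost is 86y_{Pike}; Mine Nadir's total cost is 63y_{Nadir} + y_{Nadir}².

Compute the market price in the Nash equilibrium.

Mine Pike's profit: π = y_{Pike}(204.2 − 2(y_{Pike} + y_{Nadir})) − 86y_{Pike}.
∂π/∂y_{Pike} = 118.2 − 4y_{Pike} − 2y_{Nadir} = 0, so y_{Pike} = 29.55 − 0.5y_{Nadir}.
For Nadir: ∂π/∂y_{Nadir} = 141.2 − 6y_{Nadir} − 2y_{Pike} = 0 ⇒ y_{Nadir} = 353/15 − (1/3)y_{Pike}.
Plugging y_{Nadir} into Pike's best response: y_{Pike} = 29.55 − 0.5(353/15 − (1/3)y_{Pike}) ⇒ (5/6)y_{Pike} = 1067/60, so y_{Pike} = 21.34.
Then y_{Nadir} = 353/15 − (1/3)·21.34 = 16.42.
Equilibrium price: P = 204.2 − 2·37.76 = 128.68.

128.68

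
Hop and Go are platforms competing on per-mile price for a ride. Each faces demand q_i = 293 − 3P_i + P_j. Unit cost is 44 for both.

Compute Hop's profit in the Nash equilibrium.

5043

Hop's profit: π = (P_{Hop} − 44)(293 − 3P_{Hop} + P_{Go}).
∂π/∂P_{Hop} = 425 − 6P_{Hop} + P_{Go} = 0 ⇒ P_{Hop} = 425/6 + (1/6)P_{Go}.
The game is symmetric, so in equilibrium P_{Go} = P_{Hop}: the reaction function gives (5/6)P_{Hop} = 425/6, hence P_{Hop} = 85.
q_{Hop} = 293 − 3·85 + 85 = 123.
Profit = (85 − 44)·123 = 5043.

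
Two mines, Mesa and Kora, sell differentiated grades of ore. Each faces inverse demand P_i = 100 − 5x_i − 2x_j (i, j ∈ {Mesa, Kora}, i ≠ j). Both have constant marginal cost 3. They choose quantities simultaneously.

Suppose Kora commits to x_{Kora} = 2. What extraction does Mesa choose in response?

9.3

Mine Mesa's profit: π = x_{Mesa}(100 − 5x_{Mesa} − 2x_{Kora}) − 3x_{Mesa}.
∂π/∂x_{Mesa} = 97 − 10x_{Mesa} − 2x_{Kora} = 0 ⇒ x_{Mesa} = 9.7 − 0.2x_{Kora}.
At x_{Kora} = 2: x_{Mesa} = 9.7 − 0.2·2 = 9.3.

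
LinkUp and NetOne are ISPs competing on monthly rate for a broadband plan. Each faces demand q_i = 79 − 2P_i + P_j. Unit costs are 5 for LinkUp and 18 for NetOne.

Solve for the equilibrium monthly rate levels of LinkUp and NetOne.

31.4, 36.6

LinkUp's profit: π = (P_{LinkUp} − 5)(79 − 2P_{LinkUp} + P_{NetOne}).
∂π/∂P_{LinkUp} = 89 − 4P_{LinkUp} + P_{NetOne} = 0 ⇒ P_{LinkUp} = 22.25 + 0.25P_{NetOne}.
Similarly P_{NetOne} = 28.75 + 0.25P_{LinkUp}.
Solving the two reaction functions simultaneously: (1 − (0.25)(0.25))P_{LinkUp} = 22.25 + 0.25·28.75, so 0.9375P_{LinkUp} = 29.4375 and P_{LinkUp} = 31.4.
Then P_{NetOne} = 28.75 + 0.25·31.4 = 36.6.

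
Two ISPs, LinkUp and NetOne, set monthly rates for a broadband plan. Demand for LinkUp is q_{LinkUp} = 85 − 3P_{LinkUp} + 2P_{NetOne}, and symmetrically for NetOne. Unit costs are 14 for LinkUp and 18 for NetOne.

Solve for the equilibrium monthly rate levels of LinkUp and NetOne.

LinkUp's profit: π = (P_{LinkUp} − 14)(85 − 3P_{LinkUp} + 2P_{NetOne}).
∂π/∂P_{LinkUp} = 127 − 6P_{LinkUp} + 2P_{NetOne} = 0 ⇒ P_{LinkUp} = 127/6 + (1/3)P_{NetOne}.
Similarly P_{NetOne} = 139/6 + (1/3)P_{LinkUp}.
Solving the two reaction functions simultaneously: (1 − (1/3)(1/3))P_{LinkUp} = 127/6 + (1/3)·(139/6), so (8/9)P_{LinkUp} = 260/9 and P_{LinkUp} = 32.5.
Then P_{NetOne} = 139/6 + (1/3)·32.5 = 34.

32.5, 34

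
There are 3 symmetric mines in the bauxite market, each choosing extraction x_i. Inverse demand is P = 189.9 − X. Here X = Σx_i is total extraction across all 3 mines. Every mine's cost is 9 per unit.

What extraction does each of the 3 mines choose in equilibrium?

45.225

A representative mine's profit is π_i = x_i(189.9 − X) − 9x_i, with X = x_i + Σ_{j≠i} x_j.
First-order condition: 180.9 − 2x_i − Σ_{j≠i} x_j = 0.
In a symmetric equilibrium every mine chooses the same x, so Σ_{j≠i} x_j = 2x. The condition becomes 180.9 − 4x = 0, giving x = 180.9/4 = 45.225.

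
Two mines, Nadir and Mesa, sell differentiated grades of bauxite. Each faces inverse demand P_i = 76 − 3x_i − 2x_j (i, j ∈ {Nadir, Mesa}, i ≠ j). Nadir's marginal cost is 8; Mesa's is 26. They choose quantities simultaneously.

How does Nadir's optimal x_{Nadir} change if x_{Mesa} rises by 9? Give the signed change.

Mine Nadir's profit: π = x_{Nadir}(76 − 3x_{Nadir} − 2x_{Mesa}) − 8x_{Nadir}.
∂π/∂x_{Nadir} = 68 − 6x_{Nadir} − 2x_{Mesa} = 0 ⇒ x_{Nadir} = 34/3 − (1/3)x_{Mesa}.
The reaction-function slope is −1/3, so a 9-unit rise in x_{Mesa} moves x_{Nadir} by −1/3 × 9 = −3. Nadir's best response falls — the actions are strategic substitutes.

-3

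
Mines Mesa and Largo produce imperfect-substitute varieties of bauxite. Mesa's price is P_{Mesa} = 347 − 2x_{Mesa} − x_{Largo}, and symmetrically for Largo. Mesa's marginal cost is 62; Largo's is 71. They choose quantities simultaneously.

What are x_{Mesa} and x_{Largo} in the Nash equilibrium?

Mine Mesa's profit: π = x_{Mesa}(347 − 2x_{Mesa} − x_{Largo}) − 62x_{Mesa}.
∂π/∂x_{Mesa} = 285 − 4x_{Mesa} − x_{Largo} = 0 ⇒ x_{Mesa} = 71.25 − 0.25x_{Largo}.
Similarly x_{Largo} = 69 − 0.25x_{Mesa}.
Substituting the second reaction function into the first: x_{Mesa} = 71.25 − 0.25(69 − 0.25x_{Mesa}), which gives 0.9375x_{Mesa} = 54 ⇒ x_{Mesa} = 57.6.
Then x_{Largo} = 69 − 0.25·57.6 = 54.6.

57.6, 54.6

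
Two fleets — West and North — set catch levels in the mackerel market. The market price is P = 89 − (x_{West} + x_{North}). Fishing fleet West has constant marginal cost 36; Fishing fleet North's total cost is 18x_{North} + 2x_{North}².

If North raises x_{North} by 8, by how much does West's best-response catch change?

-4

Fishing fleet West's profit: π = x_{West}(89 − (x_{West} + x_{North})) − 36x_{West}.
∂π/∂x_{West} = 53 − 2x_{West} − x_{North} = 0, so x_{West} = 26.5 − 0.5x_{North}.
The reaction-function slope is −0.5, so an 8-unit rise in x_{North} moves x_{West} by −0.5 × 8 = −4. West's best response falls — the actions are strategic substitutes.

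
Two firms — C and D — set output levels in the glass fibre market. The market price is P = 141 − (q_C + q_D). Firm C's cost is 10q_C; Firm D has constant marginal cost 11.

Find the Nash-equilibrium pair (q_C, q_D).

Firm C's profit: π = q_C(141 − (q_C + q_D)) − 10q_C.
∂π/∂q_C = 131 − 2q_C − q_D = 0, so q_C = 65.5 − 0.5q_D.
By the same steps for D: q_D = 65 − 0.5q_C.
Plugging q_D into C's best response: q_C = 65.5 − 0.5(65 − 0.5q_C) ⇒ 0.75q_C = 33, so q_C = 44.
Then q_D = 65 − 0.5·44 = 43.

44, 43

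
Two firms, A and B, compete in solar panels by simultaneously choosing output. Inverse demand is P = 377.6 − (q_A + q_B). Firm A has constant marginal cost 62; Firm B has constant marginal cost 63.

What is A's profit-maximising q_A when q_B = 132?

91.8

Firm A's profit: π = q_A(377.6 − (q_A + q_B)) − 62q_A.
∂π/∂q_A = 315.6 − 2q_A − q_B = 0, so q_A = 157.8 − 0.5q_B.
At q_B = 132: q_A = 157.8 − 0.5·132 = 91.8.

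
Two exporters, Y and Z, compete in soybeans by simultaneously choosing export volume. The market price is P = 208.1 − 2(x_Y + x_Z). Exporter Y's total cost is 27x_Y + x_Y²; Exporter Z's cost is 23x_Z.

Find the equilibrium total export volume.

55.13

Exporter Y's profit: π = x_Y(208.1 − 2(x_Y + x_Z)) − 27x_Y − x_Y².
∂π/∂x_Y = 181.1 − 6x_Y − 2x_Z = 0, so x_Y = 1811/60 − (1/3)x_Z.
For Z: ∂π/∂x_Z = 185.1 − 4x_Z − 2x_Y = 0 ⇒ x_Z = 46.275 − 0.5x_Y.
Substituting the second reaction function into the first: x_Y = 1811/60 − (1/3)(46.275 − 0.5x_Y), which gives (5/6)x_Y = 1771/120 ⇒ x_Y = 17.71.
Then x_Z = 46.275 − 0.5·17.71 = 37.42.
Total export volume: 17.71 + 37.42 = 55.13.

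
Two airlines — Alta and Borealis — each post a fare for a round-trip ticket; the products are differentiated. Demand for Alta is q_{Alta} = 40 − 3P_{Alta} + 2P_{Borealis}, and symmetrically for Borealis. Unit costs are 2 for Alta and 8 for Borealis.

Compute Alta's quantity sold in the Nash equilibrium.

31.875

Alta's profit: π = (P_{Alta} − 2)(40 − 3P_{Alta} + 2P_{Borealis}).
∂π/∂P_{Alta} = 46 − 6P_{Alta} + 2P_{Borealis} = 0 ⇒ P_{Alta} = 23/3 + (1/3)P_{Borealis}.
Similarly P_{Borealis} = 32/3 + (1/3)P_{Alta}.
Substituting the second reaction function into the first: P_{Alta} = 23/3 + (1/3)(32/3 + (1/3)P_{Alta}), which gives (8/9)P_{Alta} = 101/9 ⇒ P_{Alta} = 12.625.
Then P_{Borealis} = 32/3 + (1/3)·12.625 = 14.875.
q_{Alta} = 40 − 3·12.625 + 2·14.875 = 31.875.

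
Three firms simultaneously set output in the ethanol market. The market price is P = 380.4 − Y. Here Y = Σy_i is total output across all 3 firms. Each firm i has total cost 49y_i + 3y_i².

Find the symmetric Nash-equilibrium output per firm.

A representative firm's profit is π_i = y_i(380.4 − Y) − 49y_i − 3y_i², with Y = y_i + Σ_{j≠i} y_j.
First-order condition: 331.4 − 8y_i − Σ_{j≠i} y_j = 0.
With identical firms, set every y_j = y: then 331.4 − 8y − 2y = 0, i.e. y = 331.4/10 = 33.14.

33.14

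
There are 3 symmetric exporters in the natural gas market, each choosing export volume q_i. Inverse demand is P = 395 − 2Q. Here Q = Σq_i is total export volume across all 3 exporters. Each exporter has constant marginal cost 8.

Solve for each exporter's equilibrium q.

48.375

A representative exporter's profit is π_i = q_i(395 − 2Q) − 8q_i, with Q = q_i + Σ_{j≠i} q_j.
First-order condition: 387 − 4q_i − 2Σ_{j≠i} q_j = 0.
Imposing symmetry (q_j = q for all j) turns Σ_{j≠i} q_j into 2q, so 387 = 8q and q = 48.375.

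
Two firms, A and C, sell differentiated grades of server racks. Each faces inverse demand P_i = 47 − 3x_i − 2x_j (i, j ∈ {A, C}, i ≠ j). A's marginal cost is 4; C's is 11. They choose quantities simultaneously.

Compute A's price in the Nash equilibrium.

21.4375

Firm A's profit: π = x_A(47 − 3x_A − 2x_C) − 4x_A.
∂π/∂x_A = 43 − 6x_A − 2x_C = 0 ⇒ x_A = 43/6 − (1/3)x_C.
Similarly x_C = 6 − (1/3)x_A.
Substituting the second reaction function into the first: x_A = 43/6 − (1/3)(6 − (1/3)x_A), which gives (8/9)x_A = 31/6 ⇒ x_A = 5.8125.
Then x_C = 6 − (1/3)·5.8125 = 4.0625.
P_A = 47 − 3·5.8125 − 2·4.0625 = 21.4375.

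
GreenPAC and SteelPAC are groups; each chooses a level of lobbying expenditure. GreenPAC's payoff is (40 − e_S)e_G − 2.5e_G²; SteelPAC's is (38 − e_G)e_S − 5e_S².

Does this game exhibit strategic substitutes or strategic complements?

Expanding GreenPAC's payoff: 40e_G − e_Se_G − 2.5e_G².
∂π/∂e_G = 40 − e_S − 5e_G = 0, so e_G = 8 − 0.2e_S.
The best-response slope de_G/de_S = −0.2 < 0: the reaction function is downward-sloping, so the choices are strategic substitutes.

strategic substitutes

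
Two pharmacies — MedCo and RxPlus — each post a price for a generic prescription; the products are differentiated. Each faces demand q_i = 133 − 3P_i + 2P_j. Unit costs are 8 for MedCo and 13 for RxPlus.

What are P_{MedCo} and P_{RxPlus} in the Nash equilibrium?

MedCo's profit: π = (P_{MedCo} − 8)(133 − 3P_{MedCo} + 2P_{RxPlus}).
∂π/∂P_{MedCo} = 157 − 6P_{MedCo} + 2P_{RxPlus} = 0 ⇒ P_{MedCo} = 157/6 + (1/3)P_{RxPlus}.
Similarly P_{RxPlus} = 86/3 + (1/3)P_{MedCo}.
Substituting the second reaction function into the first: P_{MedCo} = 157/6 + (1/3)(86/3 + (1/3)P_{MedCo}), which gives (8/9)P_{MedCo} = 643/18 ⇒ P_{MedCo} = 40.1875.
Then P_{RxPlus} = 86/3 + (1/3)·40.1875 = 42.0625.

40.1875, 42.0625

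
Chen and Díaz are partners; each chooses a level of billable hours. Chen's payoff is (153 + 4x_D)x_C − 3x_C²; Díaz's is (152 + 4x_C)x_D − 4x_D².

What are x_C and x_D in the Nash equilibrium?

57.25, 47.625

Expanding Chen's payoff: 153x_C + 4x_Dx_C − 3x_C².
∂π/∂x_C = 153 + 4x_D − 6x_C = 0, so x_C = 25.5 + (2/3)x_D.
Likewise for Díaz: x_D = 19 + 0.5x_C.
Solving the two reaction functions simultaneously: (1 − (2/3)(0.5))x_C = 25.5 + (2/3)·19, so (2/3)x_C = 229/6 and x_C = 57.25.
Then x_D = 19 + 0.5·57.25 = 47.625.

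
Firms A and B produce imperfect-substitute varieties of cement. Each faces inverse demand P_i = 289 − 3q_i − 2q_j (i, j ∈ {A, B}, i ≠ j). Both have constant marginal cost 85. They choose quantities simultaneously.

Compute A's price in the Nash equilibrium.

Firm A's profit: π = q_A(289 − 3q_A − 2q_B) − 85q_A.
∂π/∂q_A = 204 − 6q_A − 2q_B = 0 ⇒ q_A = 34 − (1/3)q_B.
Setting q_A = q_B in the reaction function: q_A = 34 − (1/3)q_A, so q_A = 34 / (4/3) = 25.5.
P_A = 289 − 3·25.5 − 2·25.5 = 161.5.

161.5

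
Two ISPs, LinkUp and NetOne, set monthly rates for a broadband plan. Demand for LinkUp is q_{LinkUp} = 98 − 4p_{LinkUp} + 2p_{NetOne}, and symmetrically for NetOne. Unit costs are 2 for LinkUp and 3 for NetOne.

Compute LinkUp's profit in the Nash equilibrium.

LinkUp's profit: π = (p_{LinkUp} − 2)(98 − 4p_{LinkUp} + 2p_{NetOne}).
∂π/∂p_{LinkUp} = 106 − 8p_{LinkUp} + 2p_{NetOne} = 0 ⇒ p_{LinkUp} = 13.25 + 0.25p_{NetOne}.
Similarly p_{NetOne} = 13.75 + 0.25p_{LinkUp}.
Plugging p_{NetOne} into LinkUp's best response: p_{LinkUp} = 13.25 + 0.25(13.75 + 0.25p_{LinkUp}) ⇒ 0.9375p_{LinkUp} = 16.6875, so p_{LinkUp} = 17.8.
Then p_{NetOne} = 13.75 + 0.25·17.8 = 18.2.
q_{LinkUp} = 98 − 4·17.8 + 2·18.2 = 63.2.
Profit = (17.8 − 2)·63.2 = 998.56.

998.56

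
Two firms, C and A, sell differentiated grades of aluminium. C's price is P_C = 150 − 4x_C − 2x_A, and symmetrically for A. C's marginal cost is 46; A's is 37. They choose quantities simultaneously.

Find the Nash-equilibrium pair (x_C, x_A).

10.1, 11.6

Firm C's profit: π = x_C(150 − 4x_C − 2x_A) − 46x_C.
∂π/∂x_C = 104 − 8x_C − 2x_A = 0 ⇒ x_C = 13 − 0.25x_A.
Similarly x_A = 14.125 − 0.25x_C.
Plugging x_A into C's best response: x_C = 13 − 0.25(14.125 − 0.25x_C) ⇒ 0.9375x_C = 303/32, so x_C = 10.1.
Then x_A = 14.125 − 0.25·10.1 = 11.6.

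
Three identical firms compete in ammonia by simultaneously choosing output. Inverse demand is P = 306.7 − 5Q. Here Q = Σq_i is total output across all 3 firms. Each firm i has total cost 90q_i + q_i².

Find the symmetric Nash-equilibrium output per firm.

9.85

A representative firm's profit is π_i = q_i(306.7 − 5Q) − 90q_i − q_i², with Q = q_i + Σ_{j≠i} q_j.
First-order condition: 216.7 − 12q_i − 5Σ_{j≠i} q_j = 0.
In a symmetric equilibrium every firm chooses the same q, so Σ_{j≠i} q_j = 2q. The condition becomes 216.7 − 22q = 0, giving q = 216.7/22 = 9.85.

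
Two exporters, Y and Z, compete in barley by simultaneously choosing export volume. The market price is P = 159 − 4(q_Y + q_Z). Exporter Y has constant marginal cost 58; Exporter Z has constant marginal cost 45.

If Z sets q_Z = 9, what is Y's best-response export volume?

Exporter Y's profit: π = q_Y(159 − 4(q_Y + q_Z)) − 58q_Y.
∂π/∂q_Y = 101 − 8q_Y − 4q_Z = 0, so q_Y = 12.625 − 0.5q_Z.
At q_Z = 9: q_Y = 12.625 − 0.5·9 = 8.125.

8.125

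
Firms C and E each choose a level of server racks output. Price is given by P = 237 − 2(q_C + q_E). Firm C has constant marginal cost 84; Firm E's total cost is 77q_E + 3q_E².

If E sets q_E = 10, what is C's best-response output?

33.25

Firm C's profit: π = q_C(237 − 2(q_C + q_E)) − 84q_C.
∂π/∂q_C = 153 − 4q_C − 2q_E = 0, so q_C = 38.25 − 0.5q_E.
At q_E = 10: q_C = 38.25 − 0.5·10 = 33.25.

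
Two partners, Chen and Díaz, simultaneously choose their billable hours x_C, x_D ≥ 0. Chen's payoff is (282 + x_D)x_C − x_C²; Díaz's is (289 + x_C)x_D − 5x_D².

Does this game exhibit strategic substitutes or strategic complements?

strategic complements

Expanding Chen's payoff: 282x_C + x_Dx_C − x_C².
∂π/∂x_C = 282 + x_D − 2x_C = 0, so x_C = 141 + 0.5x_D.
The best-response slope dx_C/dx_D = 0.5 > 0: the reaction function is upward-sloping, so the choices are strategic complements.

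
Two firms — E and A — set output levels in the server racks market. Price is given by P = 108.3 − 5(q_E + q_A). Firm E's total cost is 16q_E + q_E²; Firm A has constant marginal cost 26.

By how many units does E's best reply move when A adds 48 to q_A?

Firm E's profit: π = q_E(108.3 − 5(q_E + q_A)) − 16q_E − q_E².
∂π/∂q_E = 92.3 − 12q_E − 5q_A = 0, so q_E = 923/120 − (5/12)q_A.
The reaction-function slope is −5/12, so a 48-unit rise in q_A moves q_E by −5/12 × 48 = −20. E's best response falls — the actions are strategic substitutes.

-20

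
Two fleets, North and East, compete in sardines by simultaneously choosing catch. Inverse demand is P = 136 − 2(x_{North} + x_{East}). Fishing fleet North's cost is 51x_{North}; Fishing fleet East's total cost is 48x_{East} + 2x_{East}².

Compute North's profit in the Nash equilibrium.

648

Fishing fleet North's profit: π = x_{North}(136 − 2(x_{North} + x_{East})) − 51x_{North}.
∂π/∂x_{North} = 85 − 4x_{North} − 2x_{East} = 0, so x_{North} = 21.25 − 0.5x_{East}.
For East: ∂π/∂x_{East} = 88 − 8x_{East} − 2x_{North} = 0 ⇒ x_{East} = 11 − 0.25x_{North}.
Solving the two reaction functions simultaneously: (1 − (−0.5)(−0.25))x_{North} = 21.25 − 0.5·11, so 0.875x_{North} = 15.75 and x_{North} = 18.
Then x_{East} = 11 − 0.25·18 = 6.5.
Price P = 136 − 2·24.5 = 87.
North's profit: (87 − 51)·18 = 648.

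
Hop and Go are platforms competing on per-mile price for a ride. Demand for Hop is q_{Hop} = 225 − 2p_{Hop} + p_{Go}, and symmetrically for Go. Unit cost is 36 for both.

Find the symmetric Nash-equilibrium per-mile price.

99

Hop's profit: π = (p_{Hop} − 36)(225 − 2p_{Hop} + p_{Go}).
∂π/∂p_{Hop} = 297 − 4p_{Hop} + p_{Go} = 0 ⇒ p_{Hop} = 74.25 + 0.25p_{Go}.
The game is symmetric, so in equilibrium p_{Go} = p_{Hop}: the reaction function gives 0.75p_{Hop} = 74.25, hence p_{Hop} = 99.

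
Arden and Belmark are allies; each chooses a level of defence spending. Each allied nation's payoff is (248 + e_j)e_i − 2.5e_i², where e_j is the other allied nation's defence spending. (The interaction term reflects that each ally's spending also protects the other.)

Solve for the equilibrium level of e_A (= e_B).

62

Arden's payoff is (248 + e_B)e_A − 2.5e_A².
∂π/∂e_A = 248 + e_B − 5e_A = 0, so e_A = 49.6 + 0.2e_B.
Setting e_A = e_B in the reaction function: e_A = 49.6 + 0.2e_A, so e_A = 49.6 / 0.8 = 62.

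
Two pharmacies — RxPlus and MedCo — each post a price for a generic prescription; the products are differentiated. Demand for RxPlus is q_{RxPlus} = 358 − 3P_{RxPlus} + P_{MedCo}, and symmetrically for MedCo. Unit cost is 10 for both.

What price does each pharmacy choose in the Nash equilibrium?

RxPlus's profit: π = (P_{RxPlus} − 10)(358 − 3P_{RxPlus} + P_{MedCo}).
∂π/∂P_{RxPlus} = 388 − 6P_{RxPlus} + P_{MedCo} = 0 ⇒ P_{RxPlus} = 194/3 + (1/6)P_{MedCo}.
By symmetry P_{MedCo} = P_{RxPlus}; substituting into the reaction function, (5/6)P_{RxPlus} = 194/3 and P_{RxPlus} = 77.6.

77.6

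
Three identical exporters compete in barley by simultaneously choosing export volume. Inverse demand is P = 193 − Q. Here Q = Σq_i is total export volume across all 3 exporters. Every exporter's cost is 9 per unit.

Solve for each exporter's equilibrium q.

A representative exporter's profit is π_i = q_i(193 − Q) − 9q_i, with Q = q_i + Σ_{j≠i} q_j.
First-order condition: 184 − 2q_i − Σ_{j≠i} q_j = 0.
Imposing symmetry (q_j = q for all j) turns Σ_{j≠i} q_j into 2q, so 184 = 4q and q = 46.

46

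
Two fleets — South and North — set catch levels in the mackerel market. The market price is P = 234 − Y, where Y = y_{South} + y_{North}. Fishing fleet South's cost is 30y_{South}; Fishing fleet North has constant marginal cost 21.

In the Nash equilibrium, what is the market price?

Fishing fleet South's profit: π = y_{South}(234 − (y_{South} + y_{North})) − 30y_{South}.
∂π/∂y_{South} = 204 − 2y_{South} − y_{North} = 0, so y_{South} = 102 − 0.5y_{North}.
By the same steps for North: y_{North} = 106.5 − 0.5y_{South}.
Plugging y_{North} into South's best response: y_{South} = 102 − 0.5(106.5 − 0.5y_{South}) ⇒ 0.75y_{South} = 48.75, so y_{South} = 65.
Then y_{North} = 106.5 − 0.5·65 = 74.
Equilibrium price: P = 234 − 139 = 95.

95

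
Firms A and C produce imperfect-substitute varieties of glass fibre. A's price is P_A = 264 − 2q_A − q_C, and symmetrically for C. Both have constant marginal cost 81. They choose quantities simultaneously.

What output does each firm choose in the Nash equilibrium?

36.6

Firm A's profit: π = q_A(264 − 2q_A − q_C) − 81q_A.
∂π/∂q_A = 183 − 4q_A − q_C = 0 ⇒ q_A = 45.75 − 0.25q_C.
Setting q_A = q_C in the reaction function: q_A = 45.75 − 0.25q_A, so q_A = 45.75 / 1.25 = 36.6.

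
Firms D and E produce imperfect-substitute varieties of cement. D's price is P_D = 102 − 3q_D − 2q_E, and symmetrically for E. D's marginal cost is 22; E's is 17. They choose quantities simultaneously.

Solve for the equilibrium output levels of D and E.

Firm D's profit: π = q_D(102 − 3q_D − 2q_E) − 22q_D.
∂π/∂q_D = 80 − 6q_D − 2q_E = 0 ⇒ q_D = 40/3 − (1/3)q_E.
Similarly q_E = 85/6 − (1/3)q_D.
Solving the two reaction functions simultaneously: (1 − (−1/3)(−1/3))q_D = 40/3 − (1/3)·(85/6), so (8/9)q_D = 155/18 and q_D = 9.6875.
Then q_E = 85/6 − (1/3)·9.6875 = 10.9375.

9.6875, 10.9375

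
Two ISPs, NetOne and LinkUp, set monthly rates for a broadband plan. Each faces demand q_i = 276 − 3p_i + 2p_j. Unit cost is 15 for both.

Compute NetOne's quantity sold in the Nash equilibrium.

195.75

NetOne's profit: π = (p_{NetOne} − 15)(276 − 3p_{NetOne} + 2p_{LinkUp}).
∂π/∂p_{NetOne} = 321 − 6p_{NetOne} + 2p_{LinkUp} = 0 ⇒ p_{NetOne} = 53.5 + (1/3)p_{LinkUp}.
Setting p_{NetOne} = p_{LinkUp} in the reaction function: p_{NetOne} = 53.5 + (1/3)p_{NetOne}, so p_{NetOne} = 53.5 / (2/3) = 80.25.
q_{NetOne} = 276 − 3·80.25 + 2·80.25 = 195.75.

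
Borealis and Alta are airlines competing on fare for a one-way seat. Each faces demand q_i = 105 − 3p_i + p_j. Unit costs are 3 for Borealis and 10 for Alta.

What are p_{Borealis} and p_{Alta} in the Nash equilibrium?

23.4, 26.4

Borealis's profit: π = (p_{Borealis} − 3)(105 − 3p_{Borealis} + p_{Alta}).
∂π/∂p_{Borealis} = 114 − 6p_{Borealis} + p_{Alta} = 0 ⇒ p_{Borealis} = 19 + (1/6)p_{Alta}.
Similarly p_{Alta} = 22.5 + (1/6)p_{Borealis}.
Plugging p_{Alta} into Borealis's best response: p_{Borealis} = 19 + (1/6)(22.5 + (1/6)p_{Borealis}) ⇒ (35/36)p_{Borealis} = 22.75, so p_{Borealis} = 23.4.
Then p_{Alta} = 22.5 + (1/6)·23.4 = 26.4.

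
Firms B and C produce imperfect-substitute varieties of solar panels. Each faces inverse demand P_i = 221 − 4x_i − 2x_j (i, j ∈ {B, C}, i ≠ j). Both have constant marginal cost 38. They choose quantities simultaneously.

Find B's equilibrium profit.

Firm B's profit: π = x_B(221 − 4x_B − 2x_C) − 38x_B.
∂π/∂x_B = 183 − 8x_B − 2x_C = 0 ⇒ x_B = 22.875 − 0.25x_C.
Setting x_B = x_C in the reaction function: x_B = 22.875 − 0.25x_B, so x_B = 22.875 / 1.25 = 18.3.
P_B = 221 − 4·18.3 − 2·18.3 = 111.2.
Profit = (111.2 − 38)·18.3 = 1339.56.

1339.56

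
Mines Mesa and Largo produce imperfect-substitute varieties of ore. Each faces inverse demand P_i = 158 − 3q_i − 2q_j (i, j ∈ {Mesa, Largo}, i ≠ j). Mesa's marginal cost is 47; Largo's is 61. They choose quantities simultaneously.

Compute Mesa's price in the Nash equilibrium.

91.25

Mine Mesa's profit: π = q_{Mesa}(158 − 3q_{Mesa} − 2q_{Largo}) − 47q_{Mesa}.
∂π/∂q_{Mesa} = 111 − 6q_{Mesa} − 2q_{Largo} = 0 ⇒ q_{Mesa} = 18.5 − (1/3)q_{Largo}.
Similarly q_{Largo} = 97/6 − (1/3)q_{Mesa}.
Solving the two reaction functions simultaneously: (1 − (−1/3)(−1/3))q_{Mesa} = 18.5 − (1/3)·(97/6), so (8/9)q_{Mesa} = 118/9 and q_{Mesa} = 14.75.
Then q_{Largo} = 97/6 − (1/3)·14.75 = 11.25.
P_{Mesa} = 158 − 3·14.75 − 2·11.25 = 91.25.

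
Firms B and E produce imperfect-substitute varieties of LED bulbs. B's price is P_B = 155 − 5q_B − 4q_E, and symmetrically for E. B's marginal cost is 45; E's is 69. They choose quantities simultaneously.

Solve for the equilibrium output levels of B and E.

Firm B's profit: π = q_B(155 − 5q_B − 4q_E) − 45q_B.
∂π/∂q_B = 110 − 10q_B − 4q_E = 0 ⇒ q_B = 11 − 0.4q_E.
Similarly q_E = 8.6 − 0.4q_B.
Plugging q_E into B's best response: q_B = 11 − 0.4(8.6 − 0.4q_B) ⇒ 0.84q_B = 7.56, so q_B = 9.
Then q_E = 8.6 − 0.4·9 = 5.

9, 5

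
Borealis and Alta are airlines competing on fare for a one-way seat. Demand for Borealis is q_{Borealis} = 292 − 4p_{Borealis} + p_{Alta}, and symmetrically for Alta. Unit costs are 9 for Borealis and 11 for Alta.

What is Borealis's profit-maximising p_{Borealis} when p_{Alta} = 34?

Borealis's profit: π = (p_{Borealis} − 9)(292 − 4p_{Borealis} + p_{Alta}).
∂π/∂p_{Borealis} = 328 − 8p_{Borealis} + p_{Alta} = 0 ⇒ p_{Borealis} = 41 + 0.125p_{Alta}.
At p_{Alta} = 34: p_{Borealis} = 41 + 0.125·34 = 45.25.

45.25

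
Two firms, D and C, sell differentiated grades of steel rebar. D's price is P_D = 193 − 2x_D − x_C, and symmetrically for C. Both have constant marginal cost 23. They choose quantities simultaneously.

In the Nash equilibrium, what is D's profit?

2312

Firm D's profit: π = x_D(193 − 2x_D − x_C) − 23x_D.
∂π/∂x_D = 170 − 4x_D − x_C = 0 ⇒ x_D = 42.5 − 0.25x_C.
Setting x_D = x_C in the reaction function: x_D = 42.5 − 0.25x_D, so x_D = 42.5 / 1.25 = 34.
P_D = 193 − 2·34 − 34 = 91.
Profit = (91 − 23)·34 = 2312.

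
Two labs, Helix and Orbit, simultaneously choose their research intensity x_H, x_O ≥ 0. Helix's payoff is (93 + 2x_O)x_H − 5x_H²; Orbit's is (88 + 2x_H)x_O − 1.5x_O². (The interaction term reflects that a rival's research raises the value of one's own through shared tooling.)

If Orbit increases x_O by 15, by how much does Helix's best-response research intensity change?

3

Expanding Helix's payoff: 93x_H + 2x_Ox_H − 5x_H².
∂π/∂x_H = 93 + 2x_O − 10x_H = 0, so x_H = 9.3 + 0.2x_O.
The reaction-function slope is 0.2, so a 15-unit rise in x_O moves x_H by 0.2 × 15 = 3. Helix's best response rises — the actions are strategic complements.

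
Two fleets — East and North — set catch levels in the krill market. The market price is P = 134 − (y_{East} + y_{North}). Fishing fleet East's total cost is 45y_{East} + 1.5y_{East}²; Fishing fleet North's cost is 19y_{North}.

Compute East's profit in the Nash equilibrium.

122.5

Fishing fleet East's profit: π = y_{East}(134 − (y_{East} + y_{North})) − 45y_{East} − 1.5y_{East}².
∂π/∂y_{East} = 89 − 5y_{East} − y_{North} = 0, so y_{East} = 17.8 − 0.2y_{North}.
For North: ∂π/∂y_{North} = 115 − 2y_{North} − y_{East} = 0 ⇒ y_{North} = 57.5 − 0.5y_{East}.
Plugging y_{North} into East's best response: y_{East} = 17.8 − 0.2(57.5 − 0.5y_{East}) ⇒ 0.9y_{East} = 6.3, so y_{East} = 7.
Then y_{North} = 57.5 − 0.5·7 = 54.
Price P = 134 − 61 = 73.
East's profit: (73 − 45)·7 − 1.5(7)² = 122.5.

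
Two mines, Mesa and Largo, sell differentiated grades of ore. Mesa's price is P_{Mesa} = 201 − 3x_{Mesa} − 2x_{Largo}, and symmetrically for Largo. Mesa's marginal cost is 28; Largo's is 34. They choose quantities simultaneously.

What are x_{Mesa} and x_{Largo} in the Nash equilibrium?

Mine Mesa's profit: π = x_{Mesa}(201 − 3x_{Mesa} − 2x_{Largo}) − 28x_{Mesa}.
∂π/∂x_{Mesa} = 173 − 6x_{Mesa} − 2x_{Largo} = 0 ⇒ x_{Mesa} = 173/6 − (1/3)x_{Largo}.
Similarly x_{Largo} = 167/6 − (1/3)x_{Mesa}.
Substituting the second reaction function into the first: x_{Mesa} = 173/6 − (1/3)(167/6 − (1/3)x_{Mesa}), which gives (8/9)x_{Mesa} = 176/9 ⇒ x_{Mesa} = 22.
Then x_{Largo} = 167/6 − (1/3)·22 = 20.5.

22, 20.5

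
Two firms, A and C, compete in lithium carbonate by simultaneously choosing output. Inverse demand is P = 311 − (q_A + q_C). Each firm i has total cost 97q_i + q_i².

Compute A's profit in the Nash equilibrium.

3663.68

Firm A's profit: π = q_A(311 − (q_A + q_C)) − 97q_A − q_A².
∂π/∂q_A = 214 − 4q_A − q_C = 0, so q_A = 53.5 − 0.25q_C.
By symmetry q_C = q_A; substituting into the reaction function, 1.25q_A = 53.5 and q_A = 42.8.
Price P = 311 − 85.6 = 225.4.
A's profit: (225.4 − 97)·42.8 − (42.8)² = 3663.68.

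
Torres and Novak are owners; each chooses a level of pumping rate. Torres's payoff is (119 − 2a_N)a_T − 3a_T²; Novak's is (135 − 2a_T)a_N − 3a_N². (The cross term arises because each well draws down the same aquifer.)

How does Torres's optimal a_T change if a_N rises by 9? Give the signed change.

Expanding Torres's payoff: 119a_T − 2a_Na_T − 3a_T².
∂π/∂a_T = 119 − 2a_N − 6a_T = 0, so a_T = 119/6 − (1/3)a_N.
The reaction-function slope is −1/3, so a 9-unit rise in a_N moves a_T by −1/3 × 9 = −3. Torres's best response falls — the actions are strategic substitutes.

-3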